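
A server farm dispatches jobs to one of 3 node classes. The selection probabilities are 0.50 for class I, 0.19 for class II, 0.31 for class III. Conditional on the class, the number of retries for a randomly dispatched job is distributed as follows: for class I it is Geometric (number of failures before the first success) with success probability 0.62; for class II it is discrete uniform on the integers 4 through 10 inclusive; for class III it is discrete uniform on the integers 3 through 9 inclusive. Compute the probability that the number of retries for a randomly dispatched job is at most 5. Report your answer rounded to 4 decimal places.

Conditional on each class, P(X ≤ 5): I: 0.996989; II: 0.285714; III: 0.428571.
By total probability, P(X ≤ 5) = 0.5·0.996989 + 0.19·0.285714 + 0.31·0.428571 = 0.685637.

0.6856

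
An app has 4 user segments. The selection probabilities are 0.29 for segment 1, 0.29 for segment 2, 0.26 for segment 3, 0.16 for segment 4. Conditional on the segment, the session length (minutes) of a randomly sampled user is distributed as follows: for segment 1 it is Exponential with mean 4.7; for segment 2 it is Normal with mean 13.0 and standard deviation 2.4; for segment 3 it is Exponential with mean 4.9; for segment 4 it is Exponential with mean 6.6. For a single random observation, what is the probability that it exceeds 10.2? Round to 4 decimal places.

Conditional on each segment, P(X > 10.2): 1: 0.114153; 2: 0.878327; 3: 0.124726; 4: 0.213215.
By total probability, P(X > 10.2) = 0.29·0.114153 + 0.29·0.878327 + 0.26·0.124726 + 0.16·0.213215 = 0.354363.

0.3544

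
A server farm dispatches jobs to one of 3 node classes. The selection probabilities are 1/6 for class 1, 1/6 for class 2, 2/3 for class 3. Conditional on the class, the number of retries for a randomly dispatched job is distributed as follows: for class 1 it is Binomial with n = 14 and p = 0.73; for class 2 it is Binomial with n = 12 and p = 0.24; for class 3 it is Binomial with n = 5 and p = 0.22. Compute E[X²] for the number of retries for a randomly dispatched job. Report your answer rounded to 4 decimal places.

20.9938

For each component E[X²] = Var + (mean)², giving 1: 107.208; 2: 10.4832; 3: 2.068.
Overall E[X²] = 0.166667·107.208 + 0.166667·10.4832 + 0.666667·2.068 = 20.9938.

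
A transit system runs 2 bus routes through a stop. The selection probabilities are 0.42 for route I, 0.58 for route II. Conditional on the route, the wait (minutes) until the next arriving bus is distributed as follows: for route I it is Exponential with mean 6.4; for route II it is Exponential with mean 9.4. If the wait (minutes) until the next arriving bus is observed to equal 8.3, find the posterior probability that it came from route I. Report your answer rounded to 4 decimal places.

Likelihoods f(8.3 | ·): I: 0.0427164; II: 0.0439946.
Posterior ∝ prior × likelihood. Numerator for I: 0.42·0.0427164 = 0.0179409.
Normalizing constant: 0.42·0.0427164 + 0.58·0.0439946 = 0.0434577.
P(I | observation) = 0.0179409 / 0.0434577 = 0.412835.

0.4128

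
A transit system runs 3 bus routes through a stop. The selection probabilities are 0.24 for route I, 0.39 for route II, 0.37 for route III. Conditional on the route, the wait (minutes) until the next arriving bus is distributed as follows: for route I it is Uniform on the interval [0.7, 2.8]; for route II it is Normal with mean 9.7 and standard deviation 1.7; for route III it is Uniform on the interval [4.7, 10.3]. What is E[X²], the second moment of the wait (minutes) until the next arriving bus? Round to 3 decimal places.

60.425

For each component E[X²] = Var + (mean)², giving I: 3.43; II: 96.98; III: 58.8633.
Overall E[X²] = 0.24·3.43 + 0.39·96.98 + 0.37·58.8633 = 60.4248.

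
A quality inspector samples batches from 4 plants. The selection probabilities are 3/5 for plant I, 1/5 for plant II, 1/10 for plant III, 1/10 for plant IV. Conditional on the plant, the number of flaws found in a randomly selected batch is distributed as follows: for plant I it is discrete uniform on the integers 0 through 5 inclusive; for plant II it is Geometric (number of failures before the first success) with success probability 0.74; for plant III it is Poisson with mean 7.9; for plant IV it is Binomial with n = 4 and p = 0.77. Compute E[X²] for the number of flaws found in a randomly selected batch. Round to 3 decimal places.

For each component E[X²] = Var + (mean)², giving I: 9.16667; II: 0.598247; III: 70.31; IV: 10.1948.
Overall E[X²] = 0.6·9.16667 + 0.2·0.598247 + 0.1·70.31 + 0.1·10.1948 = 13.6701.

13.670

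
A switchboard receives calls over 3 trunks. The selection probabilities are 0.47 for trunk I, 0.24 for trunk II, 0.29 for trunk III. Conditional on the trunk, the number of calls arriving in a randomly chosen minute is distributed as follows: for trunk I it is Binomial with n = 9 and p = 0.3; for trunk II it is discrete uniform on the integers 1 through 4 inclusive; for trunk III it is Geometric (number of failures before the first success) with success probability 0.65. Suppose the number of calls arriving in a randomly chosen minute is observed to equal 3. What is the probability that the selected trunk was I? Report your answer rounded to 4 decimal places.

0.6481

Likelihoods P(X=3 | ·): I: 0.266828; II: 0.25; III: 0.0278687.
Posterior ∝ prior × likelihood. Numerator for I: 0.47·0.266828 = 0.125409.
Normalizing constant: 0.47·0.266828 + 0.24·0.25 + 0.29·0.0278687 = 0.193491.
P(I | observation) = 0.125409 / 0.193491 = 0.648139.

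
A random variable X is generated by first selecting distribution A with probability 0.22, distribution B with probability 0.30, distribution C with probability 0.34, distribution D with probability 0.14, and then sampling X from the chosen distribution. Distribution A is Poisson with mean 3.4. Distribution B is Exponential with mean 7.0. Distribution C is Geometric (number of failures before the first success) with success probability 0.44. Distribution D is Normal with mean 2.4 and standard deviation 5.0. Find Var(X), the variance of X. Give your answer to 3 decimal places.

25.451

Per component, A: μ=3.4, E[X²]=14.96; B: μ=7, E[X²]=98; C: μ=1.27273, E[X²]=4.5124; D: μ=2.4, E[X²]=30.76.
E[X] = 0.22·3.4 + 0.3·7 + 0.34·1.27273 + 0.14·2.4 = 3.61673.
E[X²] = 0.22·14.96 + 0.3·98 + 0.34·4.5124 + 0.14·30.76 = 38.5318.
Var(X) = E[X²] − (E[X])² = 38.5318 − 13.0807 = 25.4511.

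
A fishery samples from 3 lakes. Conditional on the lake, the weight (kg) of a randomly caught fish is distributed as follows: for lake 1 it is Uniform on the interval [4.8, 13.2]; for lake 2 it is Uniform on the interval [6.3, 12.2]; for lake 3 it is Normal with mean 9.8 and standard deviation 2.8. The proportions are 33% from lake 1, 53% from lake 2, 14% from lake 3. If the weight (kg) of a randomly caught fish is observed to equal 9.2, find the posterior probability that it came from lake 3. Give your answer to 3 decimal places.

0.131

Likelihoods f(9.2 | ·): 1: 0.119048; 2: 0.169492; 3: 0.139245.
Posterior ∝ prior × likelihood. Numerator for 3: 0.14·0.139245 = 0.0194944.
Normalizing constant: 0.33·0.119048 + 0.53·0.169492 + 0.14·0.139245 = 0.148611.
P(3 | observation) = 0.0194944 / 0.148611 = 0.131177.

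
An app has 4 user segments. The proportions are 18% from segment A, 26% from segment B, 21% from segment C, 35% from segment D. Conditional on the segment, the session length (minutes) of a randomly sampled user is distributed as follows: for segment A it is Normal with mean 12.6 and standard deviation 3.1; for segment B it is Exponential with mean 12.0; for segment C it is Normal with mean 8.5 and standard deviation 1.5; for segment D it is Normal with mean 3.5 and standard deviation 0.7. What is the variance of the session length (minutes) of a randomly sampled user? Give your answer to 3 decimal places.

Per component, A: μ=12.6, E[X²]=168.37; B: μ=12, E[X²]=288; C: μ=8.5, E[X²]=74.5; D: μ=3.5, E[X²]=12.74.
E[X] = 0.18·12.6 + 0.26·12 + 0.21·8.5 + 0.35·3.5 = 8.398.
E[X²] = 0.18·168.37 + 0.26·288 + 0.21·74.5 + 0.35·12.74 = 125.291.
Var(X) = E[X²] − (E[X])² = 125.291 − 70.5264 = 54.7642.

54.764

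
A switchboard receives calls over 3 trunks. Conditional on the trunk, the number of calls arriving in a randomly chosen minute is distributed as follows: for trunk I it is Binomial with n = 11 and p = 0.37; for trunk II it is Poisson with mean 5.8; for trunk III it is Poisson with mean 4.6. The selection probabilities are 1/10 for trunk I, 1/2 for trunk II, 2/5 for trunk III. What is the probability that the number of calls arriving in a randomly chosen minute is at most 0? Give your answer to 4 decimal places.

0.0062

Conditional on each trunk, P(X ≤ 0): I: 0.00620506; II: 0.00302755; III: 0.0100518.
By total probability, P(X ≤ 0) = 0.1·0.00620506 + 0.5·0.00302755 + 0.4·0.0100518 = 0.00615502.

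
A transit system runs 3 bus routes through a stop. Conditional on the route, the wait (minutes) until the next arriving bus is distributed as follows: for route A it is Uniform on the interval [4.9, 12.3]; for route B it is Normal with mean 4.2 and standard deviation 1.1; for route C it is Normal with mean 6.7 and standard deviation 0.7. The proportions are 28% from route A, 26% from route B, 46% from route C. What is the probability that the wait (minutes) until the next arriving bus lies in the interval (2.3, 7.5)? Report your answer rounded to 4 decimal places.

0.7489

Conditional on each route, P(2.3 < X < 7.5): A: 0.351351; B: 0.956591; C: 0.873451.
By total probability, P(2.3 < X < 7.5) = 0.28·0.351351 + 0.26·0.956591 + 0.46·0.873451 = 0.748879.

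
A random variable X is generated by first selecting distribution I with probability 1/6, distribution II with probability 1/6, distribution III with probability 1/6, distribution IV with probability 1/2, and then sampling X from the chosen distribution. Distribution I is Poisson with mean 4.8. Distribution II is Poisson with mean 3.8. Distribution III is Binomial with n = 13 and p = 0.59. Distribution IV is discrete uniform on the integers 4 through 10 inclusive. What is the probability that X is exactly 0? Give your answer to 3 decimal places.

0.005

Conditional on each component, P(X = 0): I: 0.00822975; II: 0.0223708; III: 9.25103e-06; IV: 0.
By total probability, P(X = 0) = 0.166667·0.00822975 + 0.166667·0.0223708 + 0.166667·9.25103e-06 + 0.5·0 = 0.00510163.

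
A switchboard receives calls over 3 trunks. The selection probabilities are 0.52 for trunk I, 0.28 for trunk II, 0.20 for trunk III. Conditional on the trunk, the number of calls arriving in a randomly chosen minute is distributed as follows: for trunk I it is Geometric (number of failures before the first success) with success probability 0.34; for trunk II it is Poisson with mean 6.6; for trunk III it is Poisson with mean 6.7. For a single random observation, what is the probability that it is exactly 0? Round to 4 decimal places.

0.1774

Conditional on each trunk, P(X = 0): I: 0.34; II: 0.00136037; III: 0.00123091.
By total probability, P(X = 0) = 0.52·0.34 + 0.28·0.00136037 + 0.2·0.00123091 = 0.177427.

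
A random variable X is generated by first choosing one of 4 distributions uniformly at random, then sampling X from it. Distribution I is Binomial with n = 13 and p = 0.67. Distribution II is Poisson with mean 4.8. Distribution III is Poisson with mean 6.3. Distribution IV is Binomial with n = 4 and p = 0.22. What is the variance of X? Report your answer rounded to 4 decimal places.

11.7525

Per component, I: μ=8.71, E[X²]=78.7384; II: μ=4.8, E[X²]=27.84; III: μ=6.3, E[X²]=45.99; IV: μ=0.88, E[X²]=1.4608.
E[X] = 0.25·8.71 + 0.25·4.8 + 0.25·6.3 + 0.25·0.88 = 5.1725.
E[X²] = 0.25·78.7384 + 0.25·27.84 + 0.25·45.99 + 0.25·1.4608 = 38.5073.
Var(X) = E[X²] − (E[X])² = 38.5073 − 26.7548 = 11.7525.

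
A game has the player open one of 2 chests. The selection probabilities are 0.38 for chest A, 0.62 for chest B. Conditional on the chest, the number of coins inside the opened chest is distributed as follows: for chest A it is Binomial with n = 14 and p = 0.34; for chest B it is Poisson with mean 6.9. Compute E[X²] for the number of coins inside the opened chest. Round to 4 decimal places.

For each component E[X²] = Var + (mean)², giving A: 25.7992; B: 54.51.
Overall E[X²] = 0.38·25.7992 + 0.62·54.51 = 43.5999.

43.5999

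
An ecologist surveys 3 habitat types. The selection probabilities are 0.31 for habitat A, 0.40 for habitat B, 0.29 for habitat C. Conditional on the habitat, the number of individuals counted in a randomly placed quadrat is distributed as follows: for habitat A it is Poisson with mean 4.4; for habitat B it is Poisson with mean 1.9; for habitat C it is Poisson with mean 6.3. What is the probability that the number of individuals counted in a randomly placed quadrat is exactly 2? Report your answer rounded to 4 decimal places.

Conditional on each habitat, P(X = 2): A: 0.118845; B: 0.269971; C: 0.0364415.
By total probability, P(X = 2) = 0.31·0.118845 + 0.4·0.269971 + 0.29·0.0364415 = 0.155398.

0.1554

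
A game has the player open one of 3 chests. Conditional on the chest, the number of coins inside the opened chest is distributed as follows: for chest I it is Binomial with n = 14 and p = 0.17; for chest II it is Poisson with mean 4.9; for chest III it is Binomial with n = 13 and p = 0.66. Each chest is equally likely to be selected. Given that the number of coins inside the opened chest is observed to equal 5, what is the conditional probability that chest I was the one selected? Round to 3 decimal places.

Likelihoods P(X=5 | ·): I: 0.0531388; II: 0.17529; III: 0.0287826.
Posterior ∝ prior × likelihood. Numerator for I: 0.333333·0.0531388 = 0.0177129.
Normalizing constant: 0.333333·0.0531388 + 0.333333·0.17529 + 0.333333·0.0287826 = 0.085737.
P(I | observation) = 0.0177129 / 0.085737 = 0.206596.

0.207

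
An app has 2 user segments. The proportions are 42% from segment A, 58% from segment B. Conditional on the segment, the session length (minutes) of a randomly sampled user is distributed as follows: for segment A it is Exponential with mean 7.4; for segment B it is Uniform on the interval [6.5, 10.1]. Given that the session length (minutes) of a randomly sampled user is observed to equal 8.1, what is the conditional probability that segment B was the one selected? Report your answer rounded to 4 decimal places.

Likelihoods f(8.1 | ·): A: 0.0452264; B: 0.277778.
Posterior ∝ prior × likelihood. Numerator for B: 0.58·0.277778 = 0.161111.
Normalizing constant: 0.42·0.0452264 + 0.58·0.277778 = 0.180106.
P(B | observation) = 0.161111 / 0.180106 = 0.894534.

0.8945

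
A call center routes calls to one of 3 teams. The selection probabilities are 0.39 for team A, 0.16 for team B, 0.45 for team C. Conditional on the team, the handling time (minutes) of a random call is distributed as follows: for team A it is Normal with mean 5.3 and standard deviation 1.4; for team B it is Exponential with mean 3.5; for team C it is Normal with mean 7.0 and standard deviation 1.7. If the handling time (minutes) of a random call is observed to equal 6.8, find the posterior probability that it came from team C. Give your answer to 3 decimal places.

0.603

Likelihoods f(6.8 | ·): A: 0.160511; B: 0.0409411; C: 0.233054.
Posterior ∝ prior × likelihood. Numerator for C: 0.45·0.233054 = 0.104874.
Normalizing constant: 0.39·0.160511 + 0.16·0.0409411 + 0.45·0.233054 = 0.174024.
P(C | observation) = 0.104874 / 0.174024 = 0.602641.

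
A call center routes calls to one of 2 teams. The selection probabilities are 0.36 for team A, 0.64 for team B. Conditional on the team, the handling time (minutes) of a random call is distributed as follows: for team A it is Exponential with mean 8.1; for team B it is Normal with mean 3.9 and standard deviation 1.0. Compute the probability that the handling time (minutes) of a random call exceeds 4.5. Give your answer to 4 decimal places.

0.3821

Conditional on each team, P(X > 4.5): A: 0.573753; B: 0.274253.
By total probability, P(X > 4.5) = 0.36·0.573753 + 0.64·0.274253 = 0.382073.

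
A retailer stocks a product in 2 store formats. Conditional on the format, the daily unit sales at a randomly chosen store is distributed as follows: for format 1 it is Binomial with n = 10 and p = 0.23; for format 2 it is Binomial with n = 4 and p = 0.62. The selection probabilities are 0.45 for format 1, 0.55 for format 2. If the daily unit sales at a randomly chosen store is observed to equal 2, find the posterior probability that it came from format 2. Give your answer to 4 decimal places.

0.5805

Likelihoods P(X=2 | ·): 1: 0.294167; 2: 0.333044.
Posterior ∝ prior × likelihood. Numerator for 2: 0.55·0.333044 = 0.183174.
Normalizing constant: 0.45·0.294167 + 0.55·0.333044 = 0.315549.
P(2 | observation) = 0.183174 / 0.315549 = 0.580493.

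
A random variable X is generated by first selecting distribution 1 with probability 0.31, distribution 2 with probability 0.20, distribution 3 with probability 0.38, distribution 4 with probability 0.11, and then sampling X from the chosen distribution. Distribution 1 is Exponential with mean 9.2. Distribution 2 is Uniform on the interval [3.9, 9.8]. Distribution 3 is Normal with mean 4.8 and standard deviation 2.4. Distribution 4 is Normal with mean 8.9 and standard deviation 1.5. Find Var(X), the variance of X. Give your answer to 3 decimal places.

32.995

Per component, 1: μ=9.2, E[X²]=169.28; 2: μ=6.85, E[X²]=49.8233; 3: μ=4.8, E[X²]=28.8; 4: μ=8.9, E[X²]=81.46.
E[X] = 0.31·9.2 + 0.2·6.85 + 0.38·4.8 + 0.11·8.9 = 7.025.
E[X²] = 0.31·169.28 + 0.2·49.8233 + 0.38·28.8 + 0.11·81.46 = 82.3461.
Var(X) = E[X²] − (E[X])² = 82.3461 − 49.3506 = 32.9954.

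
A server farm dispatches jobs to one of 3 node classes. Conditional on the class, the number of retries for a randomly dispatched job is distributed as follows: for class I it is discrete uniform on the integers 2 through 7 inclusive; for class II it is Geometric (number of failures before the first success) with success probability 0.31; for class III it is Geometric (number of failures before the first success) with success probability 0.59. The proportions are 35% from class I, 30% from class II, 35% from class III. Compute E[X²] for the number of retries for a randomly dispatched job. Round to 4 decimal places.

For each component E[X²] = Var + (mean)², giving I: 23.1667; II: 12.1342; III: 1.66073.
Overall E[X²] = 0.35·23.1667 + 0.3·12.1342 + 0.35·1.66073 = 12.3299.

12.3299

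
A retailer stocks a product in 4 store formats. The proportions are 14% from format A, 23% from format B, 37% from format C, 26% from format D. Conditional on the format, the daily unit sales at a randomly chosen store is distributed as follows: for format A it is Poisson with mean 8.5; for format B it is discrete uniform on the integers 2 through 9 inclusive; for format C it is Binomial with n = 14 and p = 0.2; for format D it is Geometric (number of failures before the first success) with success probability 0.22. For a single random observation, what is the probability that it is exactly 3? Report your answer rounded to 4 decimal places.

Conditional on each format, P(X = 3): A: 0.0208258; B: 0.125; C: 0.250139; D: 0.104401.
By total probability, P(X = 3) = 0.14·0.0208258 + 0.23·0.125 + 0.37·0.250139 + 0.26·0.104401 = 0.151361.

0.1514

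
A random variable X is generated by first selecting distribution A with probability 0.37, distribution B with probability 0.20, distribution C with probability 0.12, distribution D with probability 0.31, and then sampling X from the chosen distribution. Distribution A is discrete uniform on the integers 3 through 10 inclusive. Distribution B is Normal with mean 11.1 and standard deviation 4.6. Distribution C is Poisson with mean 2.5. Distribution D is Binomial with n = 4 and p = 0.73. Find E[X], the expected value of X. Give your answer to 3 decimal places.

5.830

Component means — A: 6.5; B: 11.1; C: 2.5; D: 2.92.
E[X] = 0.37·6.5 + 0.2·11.1 + 0.12·2.5 + 0.31·2.92 = 5.8302.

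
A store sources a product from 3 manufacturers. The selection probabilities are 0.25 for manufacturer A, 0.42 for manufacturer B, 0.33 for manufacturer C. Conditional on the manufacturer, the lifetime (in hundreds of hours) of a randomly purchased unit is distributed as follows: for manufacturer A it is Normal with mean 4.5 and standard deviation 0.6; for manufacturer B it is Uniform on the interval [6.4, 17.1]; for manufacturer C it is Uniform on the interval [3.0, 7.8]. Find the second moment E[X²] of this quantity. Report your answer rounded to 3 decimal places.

For each component E[X²] = Var + (mean)², giving A: 20.61; B: 147.603; C: 31.08.
Overall E[X²] = 0.25·20.61 + 0.42·147.603 + 0.33·31.08 = 77.4023.

77.402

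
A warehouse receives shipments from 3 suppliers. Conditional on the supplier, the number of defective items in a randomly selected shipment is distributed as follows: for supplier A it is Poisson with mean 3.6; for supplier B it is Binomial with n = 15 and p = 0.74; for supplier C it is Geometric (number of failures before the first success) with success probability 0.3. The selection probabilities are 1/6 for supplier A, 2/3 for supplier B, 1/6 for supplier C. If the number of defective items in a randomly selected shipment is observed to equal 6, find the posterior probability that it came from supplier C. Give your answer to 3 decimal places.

0.260

Likelihoods P(X=6 | ·): A: 0.0826081; B: 0.00446226; C: 0.0352947.
Posterior ∝ prior × likelihood. Numerator for C: 0.166667·0.0352947 = 0.00588245.
Normalizing constant: 0.166667·0.0826081 + 0.666667·0.00446226 + 0.166667·0.0352947 = 0.0226253.
P(C | observation) = 0.00588245 / 0.0226253 = 0.259994.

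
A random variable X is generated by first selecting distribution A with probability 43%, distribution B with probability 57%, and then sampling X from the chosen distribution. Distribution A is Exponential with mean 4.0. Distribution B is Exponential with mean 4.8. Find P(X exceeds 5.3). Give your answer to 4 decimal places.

Conditional on each component, P(X > 5.3): A: 0.265803; B: 0.331487.
By total probability, P(X > 5.3) = 0.43·0.265803 + 0.57·0.331487 = 0.303243.

0.3032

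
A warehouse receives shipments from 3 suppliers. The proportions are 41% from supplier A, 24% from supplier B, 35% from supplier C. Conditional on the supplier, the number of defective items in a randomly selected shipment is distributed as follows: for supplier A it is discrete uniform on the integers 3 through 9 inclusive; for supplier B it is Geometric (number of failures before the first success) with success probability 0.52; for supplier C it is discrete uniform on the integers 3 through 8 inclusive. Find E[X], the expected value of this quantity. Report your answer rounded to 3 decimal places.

Component means — A: 6; B: 0.923077; C: 5.5.
E[X] = 0.41·6 + 0.24·0.923077 + 0.35·5.5 = 4.60654.

4.607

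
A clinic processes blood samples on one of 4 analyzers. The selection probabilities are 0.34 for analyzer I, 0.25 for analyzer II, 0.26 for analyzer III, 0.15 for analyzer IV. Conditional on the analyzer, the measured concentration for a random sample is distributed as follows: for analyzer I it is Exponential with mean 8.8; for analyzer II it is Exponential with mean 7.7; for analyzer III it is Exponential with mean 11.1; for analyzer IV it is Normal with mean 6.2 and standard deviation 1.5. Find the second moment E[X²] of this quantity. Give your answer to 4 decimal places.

For each component E[X²] = Var + (mean)², giving I: 154.88; II: 118.58; III: 246.42; IV: 40.69.
Overall E[X²] = 0.34·154.88 + 0.25·118.58 + 0.26·246.42 + 0.15·40.69 = 152.477.

152.4769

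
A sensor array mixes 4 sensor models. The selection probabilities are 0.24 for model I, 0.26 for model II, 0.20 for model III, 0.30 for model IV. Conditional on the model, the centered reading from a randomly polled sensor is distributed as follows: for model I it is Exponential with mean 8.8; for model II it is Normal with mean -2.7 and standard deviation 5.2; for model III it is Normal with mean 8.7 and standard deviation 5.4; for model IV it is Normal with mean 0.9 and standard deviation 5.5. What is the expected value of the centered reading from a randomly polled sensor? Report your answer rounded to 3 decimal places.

Component means — I: 8.8; II: -2.7; III: 8.7; IV: 0.9.
E[X] = 0.24·8.8 + 0.26·-2.7 + 0.2·8.7 + 0.3·0.9 = 3.42.

3.420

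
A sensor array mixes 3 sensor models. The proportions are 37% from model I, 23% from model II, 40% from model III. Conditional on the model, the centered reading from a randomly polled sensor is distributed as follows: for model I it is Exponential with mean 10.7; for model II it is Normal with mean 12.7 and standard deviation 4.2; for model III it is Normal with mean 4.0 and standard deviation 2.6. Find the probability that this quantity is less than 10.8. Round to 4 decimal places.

Conditional on each model, P(X < 10.8): I: 0.635543; II: 0.325497; III: 0.995544.
By total probability, P(X < 10.8) = 0.37·0.635543 + 0.23·0.325497 + 0.4·0.995544 = 0.708233.

0.7082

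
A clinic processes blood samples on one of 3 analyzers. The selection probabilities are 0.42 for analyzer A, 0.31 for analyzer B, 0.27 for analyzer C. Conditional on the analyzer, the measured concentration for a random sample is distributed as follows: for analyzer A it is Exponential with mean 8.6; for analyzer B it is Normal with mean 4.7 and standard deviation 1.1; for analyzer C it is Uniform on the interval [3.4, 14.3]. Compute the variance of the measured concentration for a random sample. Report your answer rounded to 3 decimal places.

37.540

Per component, A: μ=8.6, E[X²]=147.92; B: μ=4.7, E[X²]=23.3; C: μ=8.85, E[X²]=88.2233.
E[X] = 0.42·8.6 + 0.31·4.7 + 0.27·8.85 = 7.4585.
E[X²] = 0.42·147.92 + 0.31·23.3 + 0.27·88.2233 = 93.1697.
Var(X) = E[X²] − (E[X])² = 93.1697 − 55.6292 = 37.5405.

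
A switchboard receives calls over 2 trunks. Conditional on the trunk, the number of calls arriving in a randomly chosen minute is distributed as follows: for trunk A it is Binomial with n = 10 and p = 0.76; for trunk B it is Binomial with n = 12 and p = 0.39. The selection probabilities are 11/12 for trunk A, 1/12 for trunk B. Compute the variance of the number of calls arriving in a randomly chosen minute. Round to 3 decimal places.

Per component, A: μ=7.6, E[X²]=59.584; B: μ=4.68, E[X²]=24.7572.
E[X] = 0.916667·7.6 + 0.0833333·4.68 = 7.35667.
E[X²] = 0.916667·59.584 + 0.0833333·24.7572 = 56.6818.
Var(X) = E[X²] − (E[X])² = 56.6818 − 54.1205 = 2.56122.

2.561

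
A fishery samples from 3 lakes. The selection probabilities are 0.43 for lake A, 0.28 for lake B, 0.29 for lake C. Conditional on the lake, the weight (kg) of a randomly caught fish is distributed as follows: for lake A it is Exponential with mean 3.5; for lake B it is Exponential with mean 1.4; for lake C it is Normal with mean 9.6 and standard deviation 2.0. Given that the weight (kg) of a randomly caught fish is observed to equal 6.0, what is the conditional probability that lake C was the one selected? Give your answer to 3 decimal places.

Likelihoods f(6.0 | ·): A: 0.0514549; B: 0.00983128; C: 0.0394751.
Posterior ∝ prior × likelihood. Numerator for C: 0.29·0.0394751 = 0.0114478.
Normalizing constant: 0.43·0.0514549 + 0.28·0.00983128 + 0.29·0.0394751 = 0.0363262.
P(C | observation) = 0.0114478 / 0.0363262 = 0.315139.

0.315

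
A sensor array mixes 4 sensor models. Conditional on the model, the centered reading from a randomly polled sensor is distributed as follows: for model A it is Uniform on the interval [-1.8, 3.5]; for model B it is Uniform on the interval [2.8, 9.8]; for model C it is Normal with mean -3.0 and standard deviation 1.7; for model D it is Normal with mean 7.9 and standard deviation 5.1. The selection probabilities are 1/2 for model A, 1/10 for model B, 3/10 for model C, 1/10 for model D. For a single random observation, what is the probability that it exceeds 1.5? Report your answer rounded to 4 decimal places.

0.3794

Conditional on each model, P(X > 1.5): A: 0.377358; B: 1; C: 0.00405976; D: 0.895243.
By total probability, P(X > 1.5) = 0.5·0.377358 + 0.1·1 + 0.3·0.00405976 + 0.1·0.895243 = 0.379421.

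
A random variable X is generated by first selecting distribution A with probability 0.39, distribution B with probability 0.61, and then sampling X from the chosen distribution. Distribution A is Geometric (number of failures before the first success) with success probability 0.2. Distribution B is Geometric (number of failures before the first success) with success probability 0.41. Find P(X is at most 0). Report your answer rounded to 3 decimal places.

Conditional on each component, P(X ≤ 0): A: 0.2; B: 0.41.
By total probability, P(X ≤ 0) = 0.39·0.2 + 0.61·0.41 = 0.3281.

0.328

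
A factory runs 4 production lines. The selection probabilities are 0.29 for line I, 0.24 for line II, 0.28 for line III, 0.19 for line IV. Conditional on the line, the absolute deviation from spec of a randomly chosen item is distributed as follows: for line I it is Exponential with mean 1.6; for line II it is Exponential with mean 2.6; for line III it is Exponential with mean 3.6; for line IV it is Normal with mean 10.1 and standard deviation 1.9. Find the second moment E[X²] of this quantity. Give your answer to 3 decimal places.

For each component E[X²] = Var + (mean)², giving I: 5.12; II: 13.52; III: 25.92; IV: 105.62.
Overall E[X²] = 0.29·5.12 + 0.24·13.52 + 0.28·25.92 + 0.19·105.62 = 32.055.

32.055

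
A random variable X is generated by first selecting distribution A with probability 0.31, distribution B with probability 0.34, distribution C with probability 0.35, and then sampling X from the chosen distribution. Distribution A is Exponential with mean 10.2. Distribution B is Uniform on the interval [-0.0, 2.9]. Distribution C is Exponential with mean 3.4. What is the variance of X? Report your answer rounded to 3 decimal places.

50.076

Per component, A: μ=10.2, E[X²]=208.08; B: μ=1.45, E[X²]=2.80333; C: μ=3.4, E[X²]=23.12.
E[X] = 0.31·10.2 + 0.34·1.45 + 0.35·3.4 = 4.845.
E[X²] = 0.31·208.08 + 0.34·2.80333 + 0.35·23.12 = 73.5499.
Var(X) = E[X²] − (E[X])² = 73.5499 − 23.474 = 50.0759.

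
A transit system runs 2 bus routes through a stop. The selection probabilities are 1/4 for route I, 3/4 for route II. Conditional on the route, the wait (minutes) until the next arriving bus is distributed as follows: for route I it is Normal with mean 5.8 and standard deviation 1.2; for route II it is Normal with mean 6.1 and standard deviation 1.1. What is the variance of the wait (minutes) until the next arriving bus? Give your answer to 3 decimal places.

1.284

Per component, I: μ=5.8, E[X²]=35.08; II: μ=6.1, E[X²]=38.42.
E[X] = 0.25·5.8 + 0.75·6.1 = 6.025.
E[X²] = 0.25·35.08 + 0.75·38.42 = 37.585.
Var(X) = E[X²] − (E[X])² = 37.585 − 36.3006 = 1.28437.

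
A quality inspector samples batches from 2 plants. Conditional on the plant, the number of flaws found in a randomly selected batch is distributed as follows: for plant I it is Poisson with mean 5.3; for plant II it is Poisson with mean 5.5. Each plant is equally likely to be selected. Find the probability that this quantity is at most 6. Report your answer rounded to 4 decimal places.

Conditional on each plant, P(X ≤ 6): I: 0.717134; II: 0.686036.
By total probability, P(X ≤ 6) = 0.5·0.717134 + 0.5·0.686036 = 0.701585.

0.7016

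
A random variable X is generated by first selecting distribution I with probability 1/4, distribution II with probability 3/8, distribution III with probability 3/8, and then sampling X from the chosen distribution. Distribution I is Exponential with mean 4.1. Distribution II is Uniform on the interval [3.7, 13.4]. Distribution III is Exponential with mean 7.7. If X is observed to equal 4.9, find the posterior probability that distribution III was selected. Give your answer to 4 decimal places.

0.3109

Likelihoods f(4.9 | ·): I: 0.0738212; II: 0.103093; III: 0.068729.
Posterior ∝ prior × likelihood. Numerator for III: 0.375·0.068729 = 0.0257734.
Normalizing constant: 0.25·0.0738212 + 0.375·0.103093 + 0.375·0.068729 = 0.0828885.
P(III | observation) = 0.0257734 / 0.0828885 = 0.31094.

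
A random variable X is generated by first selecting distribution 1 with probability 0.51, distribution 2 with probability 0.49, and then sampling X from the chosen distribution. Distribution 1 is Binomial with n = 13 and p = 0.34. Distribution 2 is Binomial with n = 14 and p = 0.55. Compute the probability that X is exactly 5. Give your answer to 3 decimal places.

Conditional on each component, P(X = 5): 1: 0.210535; 2: 0.0762413.
By total probability, P(X = 5) = 0.51·0.210535 + 0.49·0.0762413 = 0.144731.

0.145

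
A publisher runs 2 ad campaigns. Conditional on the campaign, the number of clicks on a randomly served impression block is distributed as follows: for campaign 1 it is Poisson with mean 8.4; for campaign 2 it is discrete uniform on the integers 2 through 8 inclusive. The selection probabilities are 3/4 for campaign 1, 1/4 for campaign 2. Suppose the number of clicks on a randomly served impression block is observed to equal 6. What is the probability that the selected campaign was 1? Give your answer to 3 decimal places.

Likelihoods P(X=6 | ·): 1: 0.109716; 2: 0.142857.
Posterior ∝ prior × likelihood. Numerator for 1: 0.75·0.109716 = 0.0822869.
Normalizing constant: 0.75·0.109716 + 0.25·0.142857 = 0.118001.
P(1 | observation) = 0.0822869 / 0.118001 = 0.69734.

0.697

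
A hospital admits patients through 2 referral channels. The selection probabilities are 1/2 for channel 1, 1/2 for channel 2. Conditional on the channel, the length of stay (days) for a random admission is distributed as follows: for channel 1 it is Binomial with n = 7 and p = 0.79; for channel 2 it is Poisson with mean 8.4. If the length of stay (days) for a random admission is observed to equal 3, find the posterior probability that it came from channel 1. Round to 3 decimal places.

Likelihoods P(X=3 | ·): 1: 0.0335604; 2: 0.0222133.
Posterior ∝ prior × likelihood. Numerator for 1: 0.5·0.0335604 = 0.0167802.
Normalizing constant: 0.5·0.0335604 + 0.5·0.0222133 = 0.0278868.
P(1 | observation) = 0.0167802 / 0.0278868 = 0.601724.

0.602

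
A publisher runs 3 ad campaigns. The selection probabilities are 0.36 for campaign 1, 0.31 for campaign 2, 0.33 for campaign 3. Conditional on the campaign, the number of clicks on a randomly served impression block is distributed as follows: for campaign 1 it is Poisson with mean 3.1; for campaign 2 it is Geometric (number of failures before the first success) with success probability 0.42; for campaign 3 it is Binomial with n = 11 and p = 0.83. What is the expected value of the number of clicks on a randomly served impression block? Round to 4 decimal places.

4.5570

Component means — 1: 3.1; 2: 1.38095; 3: 9.13.
E[X] = 0.36·3.1 + 0.31·1.38095 + 0.33·9.13 = 4.557.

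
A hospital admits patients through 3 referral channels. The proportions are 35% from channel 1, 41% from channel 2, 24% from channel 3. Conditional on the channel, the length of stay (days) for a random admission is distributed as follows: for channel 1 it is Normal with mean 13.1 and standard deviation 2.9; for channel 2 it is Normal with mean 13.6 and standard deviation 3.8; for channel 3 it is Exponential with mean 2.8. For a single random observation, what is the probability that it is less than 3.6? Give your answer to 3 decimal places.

0.176

Conditional on each channel, P(X < 3.6): 1: 0.0005267; 2: 0.00424946; 3: 0.723547.
By total probability, P(X < 3.6) = 0.35·0.0005267 + 0.41·0.00424946 + 0.24·0.723547 = 0.175578.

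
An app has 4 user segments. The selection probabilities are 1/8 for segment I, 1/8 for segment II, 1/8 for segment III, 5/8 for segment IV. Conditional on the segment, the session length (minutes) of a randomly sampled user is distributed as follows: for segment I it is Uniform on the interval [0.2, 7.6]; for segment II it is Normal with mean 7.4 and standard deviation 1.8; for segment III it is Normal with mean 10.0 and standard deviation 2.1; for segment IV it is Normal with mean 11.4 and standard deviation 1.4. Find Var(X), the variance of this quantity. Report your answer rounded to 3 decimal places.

9.428

Per component, I: μ=3.9, E[X²]=19.7733; II: μ=7.4, E[X²]=58; III: μ=10, E[X²]=104.41; IV: μ=11.4, E[X²]=131.92.
E[X] = 0.125·3.9 + 0.125·7.4 + 0.125·10 + 0.625·11.4 = 9.7875.
E[X²] = 0.125·19.7733 + 0.125·58 + 0.125·104.41 + 0.625·131.92 = 105.223.
Var(X) = E[X²] − (E[X])² = 105.223 − 95.7952 = 9.42776.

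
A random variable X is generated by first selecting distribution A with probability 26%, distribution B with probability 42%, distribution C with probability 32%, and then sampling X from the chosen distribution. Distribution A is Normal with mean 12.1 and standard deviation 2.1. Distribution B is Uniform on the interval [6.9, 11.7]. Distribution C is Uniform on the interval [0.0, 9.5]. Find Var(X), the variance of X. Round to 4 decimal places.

Per component, A: μ=12.1, E[X²]=150.82; B: μ=9.3, E[X²]=88.41; C: μ=4.75, E[X²]=30.0833.
E[X] = 0.26·12.1 + 0.42·9.3 + 0.32·4.75 = 8.572.
E[X²] = 0.26·150.82 + 0.42·88.41 + 0.32·30.0833 = 85.9721.
Var(X) = E[X²] − (E[X])² = 85.9721 − 73.4792 = 12.4929.

12.4929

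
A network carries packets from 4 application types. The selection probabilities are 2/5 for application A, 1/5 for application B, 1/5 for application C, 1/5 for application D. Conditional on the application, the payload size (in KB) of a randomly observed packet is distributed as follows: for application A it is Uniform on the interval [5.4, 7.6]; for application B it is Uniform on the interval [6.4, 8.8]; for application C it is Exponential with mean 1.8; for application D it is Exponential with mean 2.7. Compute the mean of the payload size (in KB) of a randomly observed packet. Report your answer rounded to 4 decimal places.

5.0200

Component means — A: 6.5; B: 7.6; C: 1.8; D: 2.7.
E[X] = 0.4·6.5 + 0.2·7.6 + 0.2·1.8 + 0.2·2.7 = 5.02.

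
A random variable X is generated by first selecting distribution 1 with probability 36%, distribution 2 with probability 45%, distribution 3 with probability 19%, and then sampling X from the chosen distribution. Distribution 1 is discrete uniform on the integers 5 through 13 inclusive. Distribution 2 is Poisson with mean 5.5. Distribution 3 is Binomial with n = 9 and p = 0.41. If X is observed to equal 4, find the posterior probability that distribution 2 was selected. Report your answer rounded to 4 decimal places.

Likelihoods P(X=4 | ·): 1: 0; 2: 0.155819; 3: 0.254546.
Posterior ∝ prior × likelihood. Numerator for 2: 0.45·0.155819 = 0.0701185.
Normalizing constant: 0.36·0 + 0.45·0.155819 + 0.19·0.254546 = 0.118482.
P(2 | observation) = 0.0701185 / 0.118482 = 0.591806.

0.5918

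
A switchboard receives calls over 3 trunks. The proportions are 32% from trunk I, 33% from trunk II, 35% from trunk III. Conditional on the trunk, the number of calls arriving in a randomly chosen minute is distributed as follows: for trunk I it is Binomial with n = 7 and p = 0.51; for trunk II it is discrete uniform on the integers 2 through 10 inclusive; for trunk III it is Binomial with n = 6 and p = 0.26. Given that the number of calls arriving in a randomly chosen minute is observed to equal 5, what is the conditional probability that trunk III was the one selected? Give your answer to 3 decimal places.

0.020

Likelihoods P(X=5 | ·): I: 0.173965; II: 0.111111; III: 0.00527533.
Posterior ∝ prior × likelihood. Numerator for III: 0.35·0.00527533 = 0.00184637.
Normalizing constant: 0.32·0.173965 + 0.33·0.111111 + 0.35·0.00527533 = 0.0941819.
P(III | observation) = 0.00184637 / 0.0941819 = 0.0196043.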